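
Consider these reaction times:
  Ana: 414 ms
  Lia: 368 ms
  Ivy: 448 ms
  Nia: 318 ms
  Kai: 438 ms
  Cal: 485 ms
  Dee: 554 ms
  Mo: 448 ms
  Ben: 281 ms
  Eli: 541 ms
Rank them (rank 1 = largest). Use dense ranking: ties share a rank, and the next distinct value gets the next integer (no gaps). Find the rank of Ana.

Sorted (descending): 554, 541, 485, 448, 448, 438, 414, 368, 318, 281
The 2 values of 448 share dense rank 4.
Remaining distinct values take the next consecutive integers.
Ana has value 414 ms → rank 6.

6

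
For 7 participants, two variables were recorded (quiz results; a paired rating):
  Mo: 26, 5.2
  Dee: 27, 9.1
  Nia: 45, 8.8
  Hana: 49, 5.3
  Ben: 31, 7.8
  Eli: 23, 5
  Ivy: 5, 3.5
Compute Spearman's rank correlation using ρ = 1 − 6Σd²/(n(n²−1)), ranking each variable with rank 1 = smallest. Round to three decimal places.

Ranks of variable 1: 3, 4, 6, 7, 5, 2, 1
Ranks of variable 2: 3, 7, 6, 4, 5, 2, 1
d = r₁ − r₂: 0, -3, 0, 3, 0, 0, 0
d²: 0, 9, 0, 9, 0, 0, 0; Σd² = 18
ρ = 1 − 6·18/(7·48) = 1 − 108/336 = 0.679

0.679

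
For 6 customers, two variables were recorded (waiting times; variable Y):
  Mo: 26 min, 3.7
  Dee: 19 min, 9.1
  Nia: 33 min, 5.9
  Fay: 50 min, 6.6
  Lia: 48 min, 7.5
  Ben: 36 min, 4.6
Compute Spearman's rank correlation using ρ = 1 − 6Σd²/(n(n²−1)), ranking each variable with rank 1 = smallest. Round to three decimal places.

Ranks of variable 1: 2, 1, 3, 6, 5, 4
Ranks of variable 2: 1, 6, 3, 4, 5, 2
d = r₁ − r₂: 1, -5, 0, 2, 0, 2
d²: 1, 25, 0, 4, 0, 4; Σd² = 34
ρ = 1 − 6·34/(6·35) = 1 − 204/210 = 0.029

0.029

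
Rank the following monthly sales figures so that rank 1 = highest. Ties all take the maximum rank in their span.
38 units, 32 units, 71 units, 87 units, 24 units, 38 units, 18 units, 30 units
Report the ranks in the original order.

Sorted (descending): 87, 71, 38, 38, 32, 30, 24, 18
The 2 values of 38 occupy positions 3–4 → each gets rank 4.

4, 5, 2, 1, 7, 4, 8, 6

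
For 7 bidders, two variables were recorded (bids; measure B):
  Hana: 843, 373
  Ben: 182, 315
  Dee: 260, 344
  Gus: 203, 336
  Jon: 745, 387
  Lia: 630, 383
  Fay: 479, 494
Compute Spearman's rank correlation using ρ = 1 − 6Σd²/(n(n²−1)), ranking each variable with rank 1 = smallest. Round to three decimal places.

Ranks of variable 1: 7, 1, 3, 2, 6, 5, 4
Ranks of variable 2: 4, 1, 3, 2, 6, 5, 7
d = r₁ − r₂: 3, 0, 0, 0, 0, 0, -3
d²: 9, 0, 0, 0, 0, 0, 9; Σd² = 18
ρ = 1 − 6·18/(7·48) = 1 − 108/336 = 0.679

0.679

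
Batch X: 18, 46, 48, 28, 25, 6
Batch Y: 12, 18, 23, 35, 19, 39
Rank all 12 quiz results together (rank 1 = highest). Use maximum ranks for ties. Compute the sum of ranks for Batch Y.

43

Sorted (descending): 48, 46, 39, 35, 28, 25, 23, 19, 18, 18, 12, 6
The 2 values of 18 occupy positions 9–10 → each gets rank 10.
Batch Y values → pooled ranks: 12→11, 18→10, 23→7, 35→4, 19→8, 39→3
Rank sum = 11 + 10 + 7 + 4 + 8 + 3 = 43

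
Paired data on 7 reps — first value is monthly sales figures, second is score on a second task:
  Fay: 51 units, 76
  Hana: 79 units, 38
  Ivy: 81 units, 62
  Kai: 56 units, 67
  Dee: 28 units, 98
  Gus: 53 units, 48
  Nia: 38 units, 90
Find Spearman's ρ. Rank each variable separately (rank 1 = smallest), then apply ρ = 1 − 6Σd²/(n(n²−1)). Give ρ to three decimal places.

Ranks of variable 1: 3, 6, 7, 5, 1, 4, 2
Ranks of variable 2: 5, 1, 3, 4, 7, 2, 6
d = r₁ − r₂: -2, 5, 4, 1, -6, 2, -4
d²: 4, 25, 16, 1, 36, 4, 16; Σd² = 102
ρ = 1 − 6·102/(7·48) = 1 − 612/336 = -0.821

-0.821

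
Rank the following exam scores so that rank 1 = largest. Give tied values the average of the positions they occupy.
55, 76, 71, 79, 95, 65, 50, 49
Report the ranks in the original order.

6, 3, 4, 2, 1, 5, 7, 8

Sorted (descending): 95, 79, 76, 71, 65, 55, 50, 49
No ties — each value takes its position as its rank.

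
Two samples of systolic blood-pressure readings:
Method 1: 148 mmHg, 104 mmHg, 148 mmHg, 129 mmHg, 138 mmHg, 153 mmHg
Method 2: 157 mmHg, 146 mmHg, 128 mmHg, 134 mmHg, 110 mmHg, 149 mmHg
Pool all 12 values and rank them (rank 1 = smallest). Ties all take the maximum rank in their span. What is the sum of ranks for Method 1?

Sorted (ascending): 104, 110, 128, 129, 134, 138, 146, 148, 148, 149, 153, 157
The 2 values of 148 occupy positions 8–9 → each gets rank 9.
Method 1 values → pooled ranks: 148→9, 104→1, 148→9, 129→4, 138→6, 153→11
Rank sum = 9 + 1 + 9 + 4 + 6 + 11 = 40

40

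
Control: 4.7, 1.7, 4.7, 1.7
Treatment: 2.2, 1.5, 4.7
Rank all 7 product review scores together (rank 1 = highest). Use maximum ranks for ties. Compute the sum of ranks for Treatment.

14

Sorted (descending): 4.7, 4.7, 4.7, 2.2, 1.7, 1.7, 1.5
The 3 values of 4.7 occupy positions 1–3 → each gets rank 3.
The 2 values of 1.7 occupy positions 5–6 → each gets rank 6.
Treatment values → pooled ranks: 2.2→4, 1.5→7, 4.7→3
Rank sum = 4 + 7 + 3 = 14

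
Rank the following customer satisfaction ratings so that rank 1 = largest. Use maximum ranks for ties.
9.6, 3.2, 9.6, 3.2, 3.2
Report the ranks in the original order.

2, 5, 2, 5, 5

Sorted (descending): 9.6, 9.6, 3.2, 3.2, 3.2
The 2 values of 9.6 occupy positions 1–2 → each gets rank 2.
The 3 values of 3.2 occupy positions 3–5 → each gets rank 5.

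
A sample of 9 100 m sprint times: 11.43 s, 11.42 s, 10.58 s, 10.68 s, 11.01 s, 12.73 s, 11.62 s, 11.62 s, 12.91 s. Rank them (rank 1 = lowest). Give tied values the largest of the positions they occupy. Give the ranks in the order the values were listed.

5, 4, 1, 2, 3, 8, 7, 7, 9

Sorted (ascending): 10.58, 10.68, 11.01, 11.42, 11.43, 11.62, 11.62, 12.73, 12.91
The 2 values of 11.62 occupy positions 6–7 → each gets rank 7.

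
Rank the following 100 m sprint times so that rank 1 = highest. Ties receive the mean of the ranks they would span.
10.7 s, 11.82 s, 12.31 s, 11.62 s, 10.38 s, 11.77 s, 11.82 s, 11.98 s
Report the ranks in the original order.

7, 3.5, 1, 6, 8, 5, 3.5, 2

Sorted (descending): 12.31, 11.98, 11.82, 11.82, 11.77, 11.62, 10.7, 10.38
The 2 values of 11.82 occupy positions 3–4 → average rank (3+4)/2 = 3.5.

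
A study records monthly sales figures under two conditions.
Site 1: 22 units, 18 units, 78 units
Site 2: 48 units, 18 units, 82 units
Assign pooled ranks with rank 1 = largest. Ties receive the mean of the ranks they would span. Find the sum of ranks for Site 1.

Sorted (descending): 82, 78, 48, 22, 18, 18
The 2 values of 18 occupy positions 5–6 → average rank (5+6)/2 = 5.5.
Site 1 values → pooled ranks: 22→4, 18→5.5, 78→2
Rank sum = 4 + 5.5 + 2 = 11.5

11.5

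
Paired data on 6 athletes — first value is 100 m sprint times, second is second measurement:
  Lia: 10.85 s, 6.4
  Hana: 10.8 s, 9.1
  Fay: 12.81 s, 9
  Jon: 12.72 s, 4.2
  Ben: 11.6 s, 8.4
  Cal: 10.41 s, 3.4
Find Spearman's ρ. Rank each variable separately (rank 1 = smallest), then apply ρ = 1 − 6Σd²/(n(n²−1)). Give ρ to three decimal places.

0.257

Ranks of variable 1: 3, 2, 6, 5, 4, 1
Ranks of variable 2: 3, 6, 5, 2, 4, 1
d = r₁ − r₂: 0, -4, 1, 3, 0, 0
d²: 0, 16, 1, 9, 0, 0; Σd² = 26
ρ = 1 − 6·26/(6·35) = 1 − 156/210 = 0.257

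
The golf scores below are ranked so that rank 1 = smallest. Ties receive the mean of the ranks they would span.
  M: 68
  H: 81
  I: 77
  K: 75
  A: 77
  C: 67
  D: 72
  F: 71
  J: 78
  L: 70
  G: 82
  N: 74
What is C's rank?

Sorted (ascending): 67, 68, 70, 71, 72, 74, 75, 77, 77, 78, 81, 82
The 2 values of 77 occupy positions 8–9 → average rank (8+9)/2 = 8.5.
C has value 67 → rank 1.

1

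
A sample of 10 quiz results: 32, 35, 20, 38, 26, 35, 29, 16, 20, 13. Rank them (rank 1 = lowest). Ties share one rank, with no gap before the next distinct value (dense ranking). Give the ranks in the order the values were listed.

6, 7, 3, 8, 4, 7, 5, 2, 3, 1

Sorted (ascending): 13, 16, 20, 20, 26, 29, 32, 35, 35, 38
The 2 values of 20 share dense rank 3.
The 2 values of 35 share dense rank 7.
Remaining distinct values take the next consecutive integers.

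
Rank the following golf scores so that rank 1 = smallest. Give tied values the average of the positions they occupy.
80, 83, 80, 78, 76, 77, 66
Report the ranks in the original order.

Sorted (ascending): 66, 76, 77, 78, 80, 80, 83
The 2 values of 80 occupy positions 5–6 → average rank (5+6)/2 = 5.5.

5.5, 7, 5.5, 4, 2, 3, 1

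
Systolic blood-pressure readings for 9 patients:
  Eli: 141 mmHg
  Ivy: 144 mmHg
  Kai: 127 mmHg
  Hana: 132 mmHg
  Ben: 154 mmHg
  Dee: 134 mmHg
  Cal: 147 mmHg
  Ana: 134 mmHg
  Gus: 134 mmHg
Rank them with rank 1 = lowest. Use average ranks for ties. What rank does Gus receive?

Sorted (ascending): 127, 132, 134, 134, 134, 141, 144, 147, 154
The 3 values of 134 occupy positions 3–5 → average rank 4.
Gus has value 134 mmHg → rank 4.

4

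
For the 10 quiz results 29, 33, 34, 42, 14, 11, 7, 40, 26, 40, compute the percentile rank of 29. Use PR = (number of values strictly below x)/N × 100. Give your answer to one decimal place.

40.0

N = 10.
Strictly below 29: 4. Equal to 29: 1.
PR = 4/10 × 100 = 40.0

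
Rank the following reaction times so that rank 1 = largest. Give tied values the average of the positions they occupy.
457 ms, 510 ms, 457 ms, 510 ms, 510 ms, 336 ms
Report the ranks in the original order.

4.5, 2, 4.5, 2, 2, 6

Sorted (descending): 510, 510, 510, 457, 457, 336
The 3 values of 510 occupy positions 1–3 → average rank 2.
The 2 values of 457 occupy positions 4–5 → average rank (4+5)/2 = 4.5.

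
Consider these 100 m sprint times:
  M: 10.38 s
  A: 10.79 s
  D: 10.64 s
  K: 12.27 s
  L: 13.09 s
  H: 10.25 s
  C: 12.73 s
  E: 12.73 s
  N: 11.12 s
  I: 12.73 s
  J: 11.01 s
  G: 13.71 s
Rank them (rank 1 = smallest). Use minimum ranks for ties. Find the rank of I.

8

Sorted (ascending): 10.25, 10.38, 10.64, 10.79, 11.01, 11.12, 12.27, 12.73, 12.73, 12.73, 13.09, 13.71
The 3 values of 12.73 occupy positions 8–10 → each gets rank 8.
I has value 12.73 s → rank 8.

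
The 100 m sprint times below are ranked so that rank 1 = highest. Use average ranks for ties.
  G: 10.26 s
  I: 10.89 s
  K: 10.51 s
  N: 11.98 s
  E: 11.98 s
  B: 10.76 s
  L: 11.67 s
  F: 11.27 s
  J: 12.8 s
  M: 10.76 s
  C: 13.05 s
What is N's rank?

3.5

Sorted (descending): 13.05, 12.8, 11.98, 11.98, 11.67, 11.27, 10.89, 10.76, 10.76, 10.51, 10.26
The 2 values of 11.98 occupy positions 3–4 → average rank (3+4)/2 = 3.5.
The 2 values of 10.76 occupy positions 8–9 → average rank (8+9)/2 = 8.5.
N has value 11.98 s → rank 3.5.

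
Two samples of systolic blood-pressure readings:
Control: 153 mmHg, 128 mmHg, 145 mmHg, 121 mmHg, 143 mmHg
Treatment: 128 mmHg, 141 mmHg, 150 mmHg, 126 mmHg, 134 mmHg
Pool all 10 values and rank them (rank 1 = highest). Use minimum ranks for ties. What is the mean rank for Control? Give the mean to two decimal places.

5.00

Sorted (descending): 153, 150, 145, 143, 141, 134, 128, 128, 126, 121
The 2 values of 128 occupy positions 7–8 → each gets rank 7.
Control values → pooled ranks: 153→1, 128→7, 145→3, 121→10, 143→4
Mean rank = (1 + 7 + 3 + 10 + 4) / 5 = 5.00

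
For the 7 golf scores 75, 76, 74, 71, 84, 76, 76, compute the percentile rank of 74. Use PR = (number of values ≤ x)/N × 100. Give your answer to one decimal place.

28.6

N = 7.
Strictly below 74: 1. Equal to 74: 1.
PR = 2/7 × 100 = 28.6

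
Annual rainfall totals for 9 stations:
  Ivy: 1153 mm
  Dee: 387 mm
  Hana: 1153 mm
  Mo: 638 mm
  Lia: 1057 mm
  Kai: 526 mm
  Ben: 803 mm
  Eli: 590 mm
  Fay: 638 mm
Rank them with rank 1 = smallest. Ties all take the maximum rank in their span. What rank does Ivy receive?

Sorted (ascending): 387, 526, 590, 638, 638, 803, 1057, 1153, 1153
The 2 values of 638 occupy positions 4–5 → each gets rank 5.
The 2 values of 1153 occupy positions 8–9 → each gets rank 9.
Ivy has value 1153 mm → rank 9.

9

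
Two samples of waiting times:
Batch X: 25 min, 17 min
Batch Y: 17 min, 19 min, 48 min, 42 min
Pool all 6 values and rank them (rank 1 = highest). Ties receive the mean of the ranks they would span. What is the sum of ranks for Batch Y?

12.5

Sorted (descending): 48, 42, 25, 19, 17, 17
The 2 values of 17 occupy positions 5–6 → average rank (5+6)/2 = 5.5.
Batch Y values → pooled ranks: 17→5.5, 19→4, 48→1, 42→2
Rank sum = 5.5 + 4 + 1 + 2 = 12.5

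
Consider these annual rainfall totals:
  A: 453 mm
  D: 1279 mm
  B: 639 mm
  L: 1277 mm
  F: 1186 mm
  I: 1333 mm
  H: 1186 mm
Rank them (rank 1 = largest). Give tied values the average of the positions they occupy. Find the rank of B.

Sorted (descending): 1333, 1279, 1277, 1186, 1186, 639, 453
The 2 values of 1186 occupy positions 4–5 → average rank (4+5)/2 = 4.5.
B has value 639 mm → rank 6.

6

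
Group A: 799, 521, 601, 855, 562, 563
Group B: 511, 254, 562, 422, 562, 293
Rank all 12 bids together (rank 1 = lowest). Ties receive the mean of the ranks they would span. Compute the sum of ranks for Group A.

54

Sorted (ascending): 254, 293, 422, 511, 521, 562, 562, 562, 563, 601, 799, 855
The 3 values of 562 occupy positions 6–8 → average rank 7.
Group A values → pooled ranks: 799→11, 521→5, 601→10, 855→12, 562→7, 563→9
Rank sum = 11 + 5 + 10 + 12 + 7 + 9 = 54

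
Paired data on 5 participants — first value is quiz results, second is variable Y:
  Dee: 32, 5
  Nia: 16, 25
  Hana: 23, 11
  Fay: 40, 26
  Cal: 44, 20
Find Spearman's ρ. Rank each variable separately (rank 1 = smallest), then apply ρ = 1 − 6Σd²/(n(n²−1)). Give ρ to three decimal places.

0.100

Ranks of variable 1: 3, 1, 2, 4, 5
Ranks of variable 2: 1, 4, 2, 5, 3
d = r₁ − r₂: 2, -3, 0, -1, 2
d²: 4, 9, 0, 1, 4; Σd² = 18
ρ = 1 − 6·18/(5·24) = 1 − 108/120 = 0.100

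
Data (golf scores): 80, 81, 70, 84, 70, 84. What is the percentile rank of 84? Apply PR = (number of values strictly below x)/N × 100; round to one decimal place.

66.7

N = 6.
Strictly below 84: 4. Equal to 84: 2.
PR = 4/6 × 100 = 66.7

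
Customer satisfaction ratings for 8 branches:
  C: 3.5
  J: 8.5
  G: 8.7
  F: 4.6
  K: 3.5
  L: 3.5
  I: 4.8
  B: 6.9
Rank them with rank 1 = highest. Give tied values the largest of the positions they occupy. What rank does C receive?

Sorted (descending): 8.7, 8.5, 6.9, 4.8, 4.6, 3.5, 3.5, 3.5
The 3 values of 3.5 occupy positions 6–8 → each gets rank 8.
C has value 3.5 → rank 8.

8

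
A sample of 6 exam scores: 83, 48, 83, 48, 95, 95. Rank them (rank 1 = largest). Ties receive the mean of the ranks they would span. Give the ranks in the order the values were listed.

Sorted (descending): 95, 95, 83, 83, 48, 48
The 2 values of 95 occupy positions 1–2 → average rank (1+2)/2 = 1.5.
The 2 values of 83 occupy positions 3–4 → average rank (3+4)/2 = 3.5.
The 2 values of 48 occupy positions 5–6 → average rank (5+6)/2 = 5.5.

3.5, 5.5, 3.5, 5.5, 1.5, 1.5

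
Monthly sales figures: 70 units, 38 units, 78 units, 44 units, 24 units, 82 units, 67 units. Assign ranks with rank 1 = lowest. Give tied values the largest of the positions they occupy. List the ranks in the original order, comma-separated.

5, 2, 6, 3, 1, 7, 4

Sorted (ascending): 24, 38, 44, 67, 70, 78, 82
No ties — each value takes its position as its rank.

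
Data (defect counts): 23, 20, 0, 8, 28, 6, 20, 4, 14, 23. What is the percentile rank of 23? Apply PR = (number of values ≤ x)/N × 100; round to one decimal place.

N = 10.
Strictly below 23: 7. Equal to 23: 2.
PR = 9/10 × 100 = 90.0

90.0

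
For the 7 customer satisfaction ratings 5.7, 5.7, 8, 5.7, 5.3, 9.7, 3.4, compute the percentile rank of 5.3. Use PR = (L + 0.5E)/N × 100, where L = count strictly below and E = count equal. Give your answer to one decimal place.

N = 7.
Strictly below 5.3: 1. Equal to 5.3: 1.
PR = (1 + 0.5·1)/7 × 100 = 21.4

21.4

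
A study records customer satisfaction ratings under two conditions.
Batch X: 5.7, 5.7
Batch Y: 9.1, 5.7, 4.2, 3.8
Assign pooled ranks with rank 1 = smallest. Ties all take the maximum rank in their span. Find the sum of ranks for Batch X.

10

Sorted (ascending): 3.8, 4.2, 5.7, 5.7, 5.7, 9.1
The 3 values of 5.7 occupy positions 3–5 → each gets rank 5.
Batch X values → pooled ranks: 5.7→5, 5.7→5
Rank sum = 5 + 5 = 10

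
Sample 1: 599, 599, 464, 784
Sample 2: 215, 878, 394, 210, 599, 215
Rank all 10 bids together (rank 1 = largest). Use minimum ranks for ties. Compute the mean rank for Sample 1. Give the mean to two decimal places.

Sorted (descending): 878, 784, 599, 599, 599, 464, 394, 215, 215, 210
The 3 values of 599 occupy positions 3–5 → each gets rank 3.
The 2 values of 215 occupy positions 8–9 → each gets rank 8.
Sample 1 values → pooled ranks: 599→3, 599→3, 464→6, 784→2
Mean rank = (3 + 3 + 6 + 2) / 4 = 3.50

3.50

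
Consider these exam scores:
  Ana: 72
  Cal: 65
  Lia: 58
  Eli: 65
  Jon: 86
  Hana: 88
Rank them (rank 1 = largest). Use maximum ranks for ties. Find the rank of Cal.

5

Sorted (descending): 88, 86, 72, 65, 65, 58
The 2 values of 65 occupy positions 4–5 → each gets rank 5.
Cal has value 65 → rank 5.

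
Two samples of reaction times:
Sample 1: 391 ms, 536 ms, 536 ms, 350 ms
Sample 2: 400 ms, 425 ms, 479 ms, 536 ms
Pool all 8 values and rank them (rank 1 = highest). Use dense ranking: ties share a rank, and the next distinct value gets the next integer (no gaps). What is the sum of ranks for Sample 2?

10

Sorted (descending): 536, 536, 536, 479, 425, 400, 391, 350
The 3 values of 536 share dense rank 1.
Remaining distinct values take the next consecutive integers.
Sample 2 values → pooled ranks: 400→4, 425→3, 479→2, 536→1
Rank sum = 4 + 3 + 2 + 1 = 10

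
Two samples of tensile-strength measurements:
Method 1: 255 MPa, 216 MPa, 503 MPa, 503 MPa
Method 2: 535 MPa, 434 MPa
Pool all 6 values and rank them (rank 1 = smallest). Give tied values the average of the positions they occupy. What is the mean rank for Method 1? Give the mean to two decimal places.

Sorted (ascending): 216, 255, 434, 503, 503, 535
The 2 values of 503 occupy positions 4–5 → average rank (4+5)/2 = 4.5.
Method 1 values → pooled ranks: 255→2, 216→1, 503→4.5, 503→4.5
Mean rank = (2 + 1 + 4.5 + 4.5) / 4 = 3.00

3.00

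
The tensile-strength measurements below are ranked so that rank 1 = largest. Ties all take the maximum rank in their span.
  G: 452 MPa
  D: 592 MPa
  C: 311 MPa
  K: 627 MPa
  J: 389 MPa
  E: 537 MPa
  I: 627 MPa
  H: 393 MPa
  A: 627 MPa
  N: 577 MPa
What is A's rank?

3

Sorted (descending): 627, 627, 627, 592, 577, 537, 452, 393, 389, 311
The 3 values of 627 occupy positions 1–3 → each gets rank 3.
A has value 627 MPa → rank 3.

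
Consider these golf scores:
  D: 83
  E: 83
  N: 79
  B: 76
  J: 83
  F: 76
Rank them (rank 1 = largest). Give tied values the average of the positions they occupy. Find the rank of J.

Sorted (descending): 83, 83, 83, 79, 76, 76
The 3 values of 83 occupy positions 1–3 → average rank 2.
The 2 values of 76 occupy positions 5–6 → average rank (5+6)/2 = 5.5.
J has value 83 → rank 2.

2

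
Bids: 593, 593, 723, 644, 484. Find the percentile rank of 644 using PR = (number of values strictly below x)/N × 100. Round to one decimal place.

N = 5.
Strictly below 644: 3. Equal to 644: 1.
PR = 3/5 × 100 = 60.0

60.0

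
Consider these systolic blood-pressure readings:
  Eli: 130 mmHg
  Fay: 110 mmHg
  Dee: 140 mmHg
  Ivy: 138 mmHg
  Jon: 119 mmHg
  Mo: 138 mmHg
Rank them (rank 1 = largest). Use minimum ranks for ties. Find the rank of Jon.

Sorted (descending): 140, 138, 138, 130, 119, 110
The 2 values of 138 occupy positions 2–3 → each gets rank 2.
Jon has value 119 mmHg → rank 5.

5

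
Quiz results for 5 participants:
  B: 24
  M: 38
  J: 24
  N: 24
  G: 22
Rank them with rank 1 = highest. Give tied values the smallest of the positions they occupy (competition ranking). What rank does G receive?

5

Sorted (descending): 38, 24, 24, 24, 22
The 3 values of 24 occupy positions 2–4 → each gets rank 2.
G has value 22 → rank 5.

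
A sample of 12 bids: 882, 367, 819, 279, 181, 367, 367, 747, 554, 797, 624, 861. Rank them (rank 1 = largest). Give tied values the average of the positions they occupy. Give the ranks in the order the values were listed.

Sorted (descending): 882, 861, 819, 797, 747, 624, 554, 367, 367, 367, 279, 181
The 3 values of 367 occupy positions 8–10 → average rank 9.

1, 9, 3, 11, 12, 9, 9, 5, 7, 4, 6, 2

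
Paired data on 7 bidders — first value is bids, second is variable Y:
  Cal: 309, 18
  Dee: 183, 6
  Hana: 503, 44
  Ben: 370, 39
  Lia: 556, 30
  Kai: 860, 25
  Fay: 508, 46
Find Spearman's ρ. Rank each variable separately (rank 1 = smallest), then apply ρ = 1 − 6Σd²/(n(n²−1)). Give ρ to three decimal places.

0.429

Ranks of variable 1: 2, 1, 4, 3, 6, 7, 5
Ranks of variable 2: 2, 1, 6, 5, 4, 3, 7
d = r₁ − r₂: 0, 0, -2, -2, 2, 4, -2
d²: 0, 0, 4, 4, 4, 16, 4; Σd² = 32
ρ = 1 − 6·32/(7·48) = 1 − 192/336 = 0.429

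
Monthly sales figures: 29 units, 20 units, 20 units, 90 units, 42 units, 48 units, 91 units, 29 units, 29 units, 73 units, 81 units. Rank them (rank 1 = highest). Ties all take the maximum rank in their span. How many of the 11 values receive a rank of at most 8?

Sorted (descending): 91, 90, 81, 73, 48, 42, 29, 29, 29, 20, 20
The 3 values of 29 occupy positions 7–9 → each gets rank 9.
The 2 values of 20 occupy positions 10–11 → each gets rank 11.
Ranks ≤ 8: {1, 2, 3, 4, 5, 6} → 6 values.

6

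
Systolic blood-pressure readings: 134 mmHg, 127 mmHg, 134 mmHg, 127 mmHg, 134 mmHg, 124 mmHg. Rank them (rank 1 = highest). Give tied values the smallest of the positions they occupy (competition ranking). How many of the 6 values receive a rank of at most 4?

5

Sorted (descending): 134, 134, 134, 127, 127, 124
The 3 values of 134 occupy positions 1–3 → each gets rank 1.
The 2 values of 127 occupy positions 4–5 → each gets rank 4.
Ranks ≤ 4: {1, 1, 1, 4, 4} → 5 values.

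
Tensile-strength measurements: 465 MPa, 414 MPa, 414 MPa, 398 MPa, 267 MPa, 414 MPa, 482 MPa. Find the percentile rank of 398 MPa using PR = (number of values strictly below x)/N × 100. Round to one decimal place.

N = 7.
Strictly below 398: 1. Equal to 398: 1.
PR = 1/7 × 100 = 14.3

14.3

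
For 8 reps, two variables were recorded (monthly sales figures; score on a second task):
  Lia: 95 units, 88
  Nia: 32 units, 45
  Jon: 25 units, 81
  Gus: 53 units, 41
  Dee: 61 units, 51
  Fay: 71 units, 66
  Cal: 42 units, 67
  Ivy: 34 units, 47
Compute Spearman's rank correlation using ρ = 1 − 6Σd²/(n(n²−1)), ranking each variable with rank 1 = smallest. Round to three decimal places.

0.238

Ranks of variable 1: 8, 2, 1, 5, 6, 7, 4, 3
Ranks of variable 2: 8, 2, 7, 1, 4, 5, 6, 3
d = r₁ − r₂: 0, 0, -6, 4, 2, 2, -2, 0
d²: 0, 0, 36, 16, 4, 4, 4, 0; Σd² = 64
ρ = 1 − 6·64/(8·63) = 1 − 384/504 = 0.238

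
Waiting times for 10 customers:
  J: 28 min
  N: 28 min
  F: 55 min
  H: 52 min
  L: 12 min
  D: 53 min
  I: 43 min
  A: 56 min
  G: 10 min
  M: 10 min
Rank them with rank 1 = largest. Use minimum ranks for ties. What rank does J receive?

6

Sorted (descending): 56, 55, 53, 52, 43, 28, 28, 12, 10, 10
The 2 values of 28 occupy positions 6–7 → each gets rank 6.
The 2 values of 10 occupy positions 9–10 → each gets rank 9.
J has value 28 min → rank 6.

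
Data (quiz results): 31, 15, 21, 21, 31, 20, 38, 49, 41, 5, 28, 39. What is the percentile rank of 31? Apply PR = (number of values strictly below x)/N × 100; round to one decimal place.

N = 12.
Strictly below 31: 6. Equal to 31: 2.
PR = 6/12 × 100 = 50.0

50.0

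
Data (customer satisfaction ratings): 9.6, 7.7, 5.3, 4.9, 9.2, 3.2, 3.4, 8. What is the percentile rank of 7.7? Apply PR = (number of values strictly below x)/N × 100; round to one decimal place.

50.0

N = 8.
Strictly below 7.7: 4. Equal to 7.7: 1.
PR = 4/8 × 100 = 50.0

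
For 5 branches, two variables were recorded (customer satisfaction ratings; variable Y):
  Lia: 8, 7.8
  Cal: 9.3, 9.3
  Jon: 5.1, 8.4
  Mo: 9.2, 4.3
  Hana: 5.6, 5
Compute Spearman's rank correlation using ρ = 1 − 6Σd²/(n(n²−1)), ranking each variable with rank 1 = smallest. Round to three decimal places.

0.100

Ranks of variable 1: 3, 5, 1, 4, 2
Ranks of variable 2: 3, 5, 4, 1, 2
d = r₁ − r₂: 0, 0, -3, 3, 0
d²: 0, 0, 9, 9, 0; Σd² = 18
ρ = 1 − 6·18/(5·24) = 1 − 108/120 = 0.100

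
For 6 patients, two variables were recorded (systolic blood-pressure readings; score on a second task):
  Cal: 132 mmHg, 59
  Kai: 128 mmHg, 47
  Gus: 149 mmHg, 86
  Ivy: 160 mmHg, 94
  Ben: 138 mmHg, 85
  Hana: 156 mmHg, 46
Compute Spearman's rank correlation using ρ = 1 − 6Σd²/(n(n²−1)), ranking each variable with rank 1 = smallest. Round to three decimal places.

0.429

Ranks of variable 1: 2, 1, 4, 6, 3, 5
Ranks of variable 2: 3, 2, 5, 6, 4, 1
d = r₁ − r₂: -1, -1, -1, 0, -1, 4
d²: 1, 1, 1, 0, 1, 16; Σd² = 20
ρ = 1 − 6·20/(6·35) = 1 − 120/210 = 0.429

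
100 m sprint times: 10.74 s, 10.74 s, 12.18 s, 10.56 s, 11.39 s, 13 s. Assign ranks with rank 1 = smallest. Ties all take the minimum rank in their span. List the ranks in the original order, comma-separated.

Sorted (ascending): 10.56, 10.74, 10.74, 11.39, 12.18, 13
The 2 values of 10.74 occupy positions 2–3 → each gets rank 2.

2, 2, 5, 1, 4, 6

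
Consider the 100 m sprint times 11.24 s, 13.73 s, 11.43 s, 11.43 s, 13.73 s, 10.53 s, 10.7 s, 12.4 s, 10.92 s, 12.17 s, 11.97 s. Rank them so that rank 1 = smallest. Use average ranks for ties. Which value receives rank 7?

11.97

Sorted (ascending): 10.53, 10.7, 10.92, 11.24, 11.43, 11.43, 11.97, 12.17, 12.4, 13.73, 13.73
The 2 values of 11.43 occupy positions 5–6 → average rank (5+6)/2 = 5.5.
The 2 values of 13.73 occupy positions 10–11 → average rank (10+11)/2 = 10.5.
Rank 7 → value 11.97.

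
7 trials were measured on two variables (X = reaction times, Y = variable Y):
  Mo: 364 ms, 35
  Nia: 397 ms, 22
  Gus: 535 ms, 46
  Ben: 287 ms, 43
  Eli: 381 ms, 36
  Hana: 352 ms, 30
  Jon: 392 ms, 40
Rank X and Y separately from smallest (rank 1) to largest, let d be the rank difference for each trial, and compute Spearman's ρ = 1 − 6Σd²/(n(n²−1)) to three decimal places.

0.107

Ranks of variable 1: 3, 6, 7, 1, 4, 2, 5
Ranks of variable 2: 3, 1, 7, 6, 4, 2, 5
d = r₁ − r₂: 0, 5, 0, -5, 0, 0, 0
d²: 0, 25, 0, 25, 0, 0, 0; Σd² = 50
ρ = 1 − 6·50/(7·48) = 1 − 300/336 = 0.107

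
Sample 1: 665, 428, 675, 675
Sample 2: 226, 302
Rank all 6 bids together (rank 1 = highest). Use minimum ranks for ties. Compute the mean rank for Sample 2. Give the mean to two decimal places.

Sorted (descending): 675, 675, 665, 428, 302, 226
The 2 values of 675 occupy positions 1–2 → each gets rank 1.
Sample 2 values → pooled ranks: 226→6, 302→5
Mean rank = (6 + 5) / 2 = 5.50

5.50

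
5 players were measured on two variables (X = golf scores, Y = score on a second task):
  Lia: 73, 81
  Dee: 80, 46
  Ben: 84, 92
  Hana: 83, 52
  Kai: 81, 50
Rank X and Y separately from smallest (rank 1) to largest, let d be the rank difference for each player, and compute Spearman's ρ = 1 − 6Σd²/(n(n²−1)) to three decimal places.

Ranks of variable 1: 1, 2, 5, 4, 3
Ranks of variable 2: 4, 1, 5, 3, 2
d = r₁ − r₂: -3, 1, 0, 1, 1
d²: 9, 1, 0, 1, 1; Σd² = 12
ρ = 1 − 6·12/(5·24) = 1 − 72/120 = 0.400

0.400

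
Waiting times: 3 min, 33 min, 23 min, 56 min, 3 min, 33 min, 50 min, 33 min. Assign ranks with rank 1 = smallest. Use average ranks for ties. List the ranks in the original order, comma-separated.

1.5, 5, 3, 8, 1.5, 5, 7, 5

Sorted (ascending): 3, 3, 23, 33, 33, 33, 50, 56
The 2 values of 3 occupy positions 1–2 → average rank (1+2)/2 = 1.5.
The 3 values of 33 occupy positions 4–6 → average rank 5.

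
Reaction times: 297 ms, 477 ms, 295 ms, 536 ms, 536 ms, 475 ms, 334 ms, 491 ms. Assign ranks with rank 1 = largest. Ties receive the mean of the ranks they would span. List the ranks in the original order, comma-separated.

Sorted (descending): 536, 536, 491, 477, 475, 334, 297, 295
The 2 values of 536 occupy positions 1–2 → average rank (1+2)/2 = 1.5.

7, 4, 8, 1.5, 1.5, 5, 6, 3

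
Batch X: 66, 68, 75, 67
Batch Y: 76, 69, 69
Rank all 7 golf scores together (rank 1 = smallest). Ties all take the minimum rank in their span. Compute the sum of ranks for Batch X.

12

Sorted (ascending): 66, 67, 68, 69, 69, 75, 76
The 2 values of 69 occupy positions 4–5 → each gets rank 4.
Batch X values → pooled ranks: 66→1, 68→3, 75→6, 67→2
Rank sum = 1 + 3 + 6 + 2 = 12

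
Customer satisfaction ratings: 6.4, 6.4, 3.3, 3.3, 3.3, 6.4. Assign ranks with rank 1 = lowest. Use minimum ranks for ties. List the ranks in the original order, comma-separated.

Sorted (ascending): 3.3, 3.3, 3.3, 6.4, 6.4, 6.4
The 3 values of 3.3 occupy positions 1–3 → each gets rank 1.
The 3 values of 6.4 occupy positions 4–6 → each gets rank 4.

4, 4, 1, 1, 1, 4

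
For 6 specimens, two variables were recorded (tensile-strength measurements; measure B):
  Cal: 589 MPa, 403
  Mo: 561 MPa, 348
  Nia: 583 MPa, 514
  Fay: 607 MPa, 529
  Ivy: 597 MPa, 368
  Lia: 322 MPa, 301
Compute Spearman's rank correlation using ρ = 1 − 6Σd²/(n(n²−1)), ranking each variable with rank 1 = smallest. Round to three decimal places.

Ranks of variable 1: 4, 2, 3, 6, 5, 1
Ranks of variable 2: 4, 2, 5, 6, 3, 1
d = r₁ − r₂: 0, 0, -2, 0, 2, 0
d²: 0, 0, 4, 0, 4, 0; Σd² = 8
ρ = 1 − 6·8/(6·35) = 1 − 48/210 = 0.771

0.771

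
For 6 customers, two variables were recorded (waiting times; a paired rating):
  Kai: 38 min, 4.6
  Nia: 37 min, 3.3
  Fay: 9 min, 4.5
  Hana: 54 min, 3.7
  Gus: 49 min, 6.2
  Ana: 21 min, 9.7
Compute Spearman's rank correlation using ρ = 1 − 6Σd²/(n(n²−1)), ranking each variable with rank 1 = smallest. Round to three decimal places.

-0.143

Ranks of variable 1: 4, 3, 1, 6, 5, 2
Ranks of variable 2: 4, 1, 3, 2, 5, 6
d = r₁ − r₂: 0, 2, -2, 4, 0, -4
d²: 0, 4, 4, 16, 0, 16; Σd² = 40
ρ = 1 − 6·40/(6·35) = 1 − 240/210 = -0.143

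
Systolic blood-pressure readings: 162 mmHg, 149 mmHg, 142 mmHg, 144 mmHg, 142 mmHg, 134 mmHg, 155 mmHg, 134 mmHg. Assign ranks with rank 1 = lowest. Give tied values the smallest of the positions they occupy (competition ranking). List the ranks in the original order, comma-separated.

8, 6, 3, 5, 3, 1, 7, 1

Sorted (ascending): 134, 134, 142, 142, 144, 149, 155, 162
The 2 values of 134 occupy positions 1–2 → each gets rank 1.
The 2 values of 142 occupy positions 3–4 → each gets rank 3.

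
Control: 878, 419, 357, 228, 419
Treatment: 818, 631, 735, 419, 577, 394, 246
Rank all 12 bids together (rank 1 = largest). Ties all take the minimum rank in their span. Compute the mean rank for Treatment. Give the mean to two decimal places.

5.71

Sorted (descending): 878, 818, 735, 631, 577, 419, 419, 419, 394, 357, 246, 228
The 3 values of 419 occupy positions 6–8 → each gets rank 6.
Treatment values → pooled ranks: 818→2, 631→4, 735→3, 419→6, 577→5, 394→9, 246→11
Mean rank = (2 + 4 + 3 + 6 + 5 + 9 + 11) / 7 = 5.71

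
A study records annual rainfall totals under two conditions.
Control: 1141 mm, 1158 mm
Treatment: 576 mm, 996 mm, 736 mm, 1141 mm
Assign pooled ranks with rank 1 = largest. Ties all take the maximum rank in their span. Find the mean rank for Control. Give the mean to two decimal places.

2.00

Sorted (descending): 1158, 1141, 1141, 996, 736, 576
The 2 values of 1141 occupy positions 2–3 → each gets rank 3.
Control values → pooled ranks: 1141→3, 1158→1
Mean rank = (3 + 1) / 2 = 2.00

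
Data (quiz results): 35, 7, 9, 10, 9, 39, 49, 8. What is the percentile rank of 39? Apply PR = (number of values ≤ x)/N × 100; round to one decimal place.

87.5

N = 8.
Strictly below 39: 6. Equal to 39: 1.
PR = 7/8 × 100 = 87.5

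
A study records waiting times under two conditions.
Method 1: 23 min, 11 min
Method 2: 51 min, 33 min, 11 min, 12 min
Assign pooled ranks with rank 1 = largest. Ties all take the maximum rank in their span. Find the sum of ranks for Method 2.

Sorted (descending): 51, 33, 23, 12, 11, 11
The 2 values of 11 occupy positions 5–6 → each gets rank 6.
Method 2 values → pooled ranks: 51→1, 33→2, 11→6, 12→4
Rank sum = 1 + 2 + 6 + 4 = 13

13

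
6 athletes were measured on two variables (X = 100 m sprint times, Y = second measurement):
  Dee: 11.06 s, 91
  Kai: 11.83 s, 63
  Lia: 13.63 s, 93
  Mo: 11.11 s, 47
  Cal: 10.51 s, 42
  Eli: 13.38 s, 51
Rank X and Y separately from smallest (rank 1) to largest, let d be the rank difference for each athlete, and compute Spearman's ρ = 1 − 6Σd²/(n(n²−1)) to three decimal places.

Ranks of variable 1: 2, 4, 6, 3, 1, 5
Ranks of variable 2: 5, 4, 6, 2, 1, 3
d = r₁ − r₂: -3, 0, 0, 1, 0, 2
d²: 9, 0, 0, 1, 0, 4; Σd² = 14
ρ = 1 − 6·14/(6·35) = 1 − 84/210 = 0.600

0.600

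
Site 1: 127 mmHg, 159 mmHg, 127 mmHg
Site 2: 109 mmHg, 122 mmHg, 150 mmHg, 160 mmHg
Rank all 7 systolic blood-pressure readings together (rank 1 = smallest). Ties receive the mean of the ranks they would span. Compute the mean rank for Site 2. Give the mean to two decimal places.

Sorted (ascending): 109, 122, 127, 127, 150, 159, 160
The 2 values of 127 occupy positions 3–4 → average rank (3+4)/2 = 3.5.
Site 2 values → pooled ranks: 109→1, 122→2, 150→5, 160→7
Mean rank = (1 + 2 + 5 + 7) / 4 = 3.75

3.75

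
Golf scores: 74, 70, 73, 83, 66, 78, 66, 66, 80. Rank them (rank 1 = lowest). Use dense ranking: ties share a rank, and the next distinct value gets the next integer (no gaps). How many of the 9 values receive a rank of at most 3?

5

Sorted (ascending): 66, 66, 66, 70, 73, 74, 78, 80, 83
The 3 values of 66 share dense rank 1.
Remaining distinct values take the next consecutive integers.
Ranks ≤ 3: {1, 1, 1, 2, 3} → 5 values.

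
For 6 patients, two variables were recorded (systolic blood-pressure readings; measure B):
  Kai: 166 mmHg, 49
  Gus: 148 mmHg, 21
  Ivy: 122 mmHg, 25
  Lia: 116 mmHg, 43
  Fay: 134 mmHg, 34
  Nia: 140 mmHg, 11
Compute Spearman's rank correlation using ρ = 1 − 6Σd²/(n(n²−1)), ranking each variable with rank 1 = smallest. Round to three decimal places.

-0.029

Ranks of variable 1: 6, 5, 2, 1, 3, 4
Ranks of variable 2: 6, 2, 3, 5, 4, 1
d = r₁ − r₂: 0, 3, -1, -4, -1, 3
d²: 0, 9, 1, 16, 1, 9; Σd² = 36
ρ = 1 − 6·36/(6·35) = 1 − 216/210 = -0.029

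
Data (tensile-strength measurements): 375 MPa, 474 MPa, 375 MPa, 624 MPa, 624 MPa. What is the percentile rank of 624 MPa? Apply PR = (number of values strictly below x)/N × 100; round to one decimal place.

60.0

N = 5.
Strictly below 624: 3. Equal to 624: 2.
PR = 3/5 × 100 = 60.0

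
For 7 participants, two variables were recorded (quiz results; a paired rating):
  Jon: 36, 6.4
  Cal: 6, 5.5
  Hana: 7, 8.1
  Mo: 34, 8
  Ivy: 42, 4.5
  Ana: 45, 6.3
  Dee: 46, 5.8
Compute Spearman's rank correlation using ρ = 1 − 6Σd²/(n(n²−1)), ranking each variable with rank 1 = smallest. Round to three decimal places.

Ranks of variable 1: 4, 1, 2, 3, 5, 6, 7
Ranks of variable 2: 5, 2, 7, 6, 1, 4, 3
d = r₁ − r₂: -1, -1, -5, -3, 4, 2, 4
d²: 1, 1, 25, 9, 16, 4, 16; Σd² = 72
ρ = 1 − 6·72/(7·48) = 1 − 432/336 = -0.286

-0.286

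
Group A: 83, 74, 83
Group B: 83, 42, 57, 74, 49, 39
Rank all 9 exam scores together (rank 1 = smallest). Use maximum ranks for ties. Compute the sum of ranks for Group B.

Sorted (ascending): 39, 42, 49, 57, 74, 74, 83, 83, 83
The 2 values of 74 occupy positions 5–6 → each gets rank 6.
The 3 values of 83 occupy positions 7–9 → each gets rank 9.
Group B values → pooled ranks: 83→9, 42→2, 57→4, 74→6, 49→3, 39→1
Rank sum = 9 + 2 + 4 + 6 + 3 + 1 = 25

25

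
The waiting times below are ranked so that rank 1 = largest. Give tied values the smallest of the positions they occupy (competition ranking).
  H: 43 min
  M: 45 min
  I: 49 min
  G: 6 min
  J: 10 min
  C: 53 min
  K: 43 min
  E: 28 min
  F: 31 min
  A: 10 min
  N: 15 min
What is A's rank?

9

Sorted (descending): 53, 49, 45, 43, 43, 31, 28, 15, 10, 10, 6
The 2 values of 43 occupy positions 4–5 → each gets rank 4.
The 2 values of 10 occupy positions 9–10 → each gets rank 9.
A has value 10 min → rank 9.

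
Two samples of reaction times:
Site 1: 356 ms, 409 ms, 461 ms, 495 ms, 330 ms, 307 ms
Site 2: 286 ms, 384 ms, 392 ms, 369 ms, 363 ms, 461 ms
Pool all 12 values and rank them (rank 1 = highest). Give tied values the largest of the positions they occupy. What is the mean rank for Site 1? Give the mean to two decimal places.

Sorted (descending): 495, 461, 461, 409, 392, 384, 369, 363, 356, 330, 307, 286
The 2 values of 461 occupy positions 2–3 → each gets rank 3.
Site 1 values → pooled ranks: 356→9, 409→4, 461→3, 495→1, 330→10, 307→11
Mean rank = (9 + 4 + 3 + 1 + 10 + 11) / 6 = 6.33

6.33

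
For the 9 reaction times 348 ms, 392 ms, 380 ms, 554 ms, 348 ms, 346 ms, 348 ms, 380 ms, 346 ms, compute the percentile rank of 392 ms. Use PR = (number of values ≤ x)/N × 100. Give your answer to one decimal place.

N = 9.
Strictly below 392: 7. Equal to 392: 1.
PR = 8/9 × 100 = 88.9

88.9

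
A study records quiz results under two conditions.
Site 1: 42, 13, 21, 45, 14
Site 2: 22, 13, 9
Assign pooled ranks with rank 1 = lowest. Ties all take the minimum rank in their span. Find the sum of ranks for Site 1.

Sorted (ascending): 9, 13, 13, 14, 21, 22, 42, 45
The 2 values of 13 occupy positions 2–3 → each gets rank 2.
Site 1 values → pooled ranks: 42→7, 13→2, 21→5, 45→8, 14→4
Rank sum = 7 + 2 + 5 + 8 + 4 = 26

26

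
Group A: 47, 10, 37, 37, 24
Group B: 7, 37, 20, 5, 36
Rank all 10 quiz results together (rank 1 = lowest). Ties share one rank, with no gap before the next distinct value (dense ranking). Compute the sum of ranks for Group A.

30

Sorted (ascending): 5, 7, 10, 20, 24, 36, 37, 37, 37, 47
The 3 values of 37 share dense rank 7.
Remaining distinct values take the next consecutive integers.
Group A values → pooled ranks: 47→8, 10→3, 37→7, 37→7, 24→5
Rank sum = 8 + 3 + 7 + 7 + 5 = 30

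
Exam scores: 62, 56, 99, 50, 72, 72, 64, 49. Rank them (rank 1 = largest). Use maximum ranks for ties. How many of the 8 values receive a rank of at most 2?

1

Sorted (descending): 99, 72, 72, 64, 62, 56, 50, 49
The 2 values of 72 occupy positions 2–3 → each gets rank 3.
Ranks ≤ 2: {1} → 1 value.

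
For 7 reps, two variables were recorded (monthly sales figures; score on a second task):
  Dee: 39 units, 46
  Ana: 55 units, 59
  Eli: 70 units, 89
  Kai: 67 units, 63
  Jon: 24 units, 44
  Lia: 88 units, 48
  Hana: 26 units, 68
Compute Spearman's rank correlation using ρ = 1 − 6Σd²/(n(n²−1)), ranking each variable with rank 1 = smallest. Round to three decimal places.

Ranks of variable 1: 3, 4, 6, 5, 1, 7, 2
Ranks of variable 2: 2, 4, 7, 5, 1, 3, 6
d = r₁ − r₂: 1, 0, -1, 0, 0, 4, -4
d²: 1, 0, 1, 0, 0, 16, 16; Σd² = 34
ρ = 1 − 6·34/(7·48) = 1 − 204/336 = 0.393

0.393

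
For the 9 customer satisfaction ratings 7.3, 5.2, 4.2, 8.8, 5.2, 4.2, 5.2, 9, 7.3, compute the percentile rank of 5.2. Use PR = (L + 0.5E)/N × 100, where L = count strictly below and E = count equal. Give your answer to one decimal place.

N = 9.
Strictly below 5.2: 2. Equal to 5.2: 3.
PR = (2 + 0.5·3)/9 × 100 = 38.9

38.9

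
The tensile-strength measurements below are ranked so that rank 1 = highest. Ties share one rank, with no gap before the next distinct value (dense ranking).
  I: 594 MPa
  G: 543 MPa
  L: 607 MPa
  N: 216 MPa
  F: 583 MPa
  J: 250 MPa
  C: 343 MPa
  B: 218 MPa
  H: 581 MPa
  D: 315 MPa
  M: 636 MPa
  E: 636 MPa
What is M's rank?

Sorted (descending): 636, 636, 607, 594, 583, 581, 543, 343, 315, 250, 218, 216
The 2 values of 636 share dense rank 1.
Remaining distinct values take the next consecutive integers.
M has value 636 MPa → rank 1.

1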